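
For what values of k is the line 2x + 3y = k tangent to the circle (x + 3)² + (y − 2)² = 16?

Tangency holds when the distance from the centre (−3, 2) to the line equals the radius 4:
|2·(−3) + 3·2 − k| / √13 = 4
|k| = 4√13.

k = ±4√13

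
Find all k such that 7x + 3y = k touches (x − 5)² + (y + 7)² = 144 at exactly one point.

k = 14 ± 12√58

The line touches the circle iff its distance from (5, −7) is 12:
|7·5 + 3·(−7) − k| / √58 = 12
|k − (14)| = 12√58.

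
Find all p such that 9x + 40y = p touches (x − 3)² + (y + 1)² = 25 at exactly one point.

Tangency holds when the distance from the centre (3, −1) to the line equals the radius 5:
|9·3 + 40·(−1) − p| / √1681 = 5
|p − (−13)| = 5·41, so p = 192 or p = −218.

p = −218 or p = 192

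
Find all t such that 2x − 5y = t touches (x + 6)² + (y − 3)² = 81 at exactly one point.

The line touches the circle iff its distance from (−6, 3) is 9:
|2·(−6) − 5·3 − t| / √29 = 9
|t − (−27)| = 9√29.

t = −27 ± 9√29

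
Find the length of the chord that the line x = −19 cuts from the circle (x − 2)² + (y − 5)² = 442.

Centre (2, 5), r² = 442. Perpendicular distance d from centre to line = |21| / √1 = 21.
Chord = 2√(r² − d²) = 2·√(1) = 2.

2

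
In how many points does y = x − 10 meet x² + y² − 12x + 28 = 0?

Substituting the line into the circle gives 2x² − 32x + 128 = 0.
Discriminant = (−32)² − 4·2·(128) = 0.
A repeated root: the line is tangent.

1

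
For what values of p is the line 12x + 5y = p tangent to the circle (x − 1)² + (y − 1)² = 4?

p = −9 or p = 43

The line touches the circle iff its distance from (1, 1) is 2:
|12·1 + 5·1 − p| / √169 = 2
|p − (17)| = 2·13, so p = 43 or p = −9.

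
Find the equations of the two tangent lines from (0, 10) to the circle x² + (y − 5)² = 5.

2x − y = −10 and 2x + y = 10

A line y − (10) = m(x − (0)) is tangent when its distance from (0, 5) is √5:
(0m − (−5))² = 5(m² + 1)
m² − 4 = 0, so m = 2 or m = −2.
With m = 2: 2x − y = −10. With m = −2: 2x + y = 10.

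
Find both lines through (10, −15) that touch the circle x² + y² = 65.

4x + 7y = −65 and 8x + y = 65

Let a tangent through (10, −15) have slope m. Its distance from (0, 0) must equal √65:
(−10m − (15))² = 65(m² + 1)
7m² + 60m + 32 = 0, so m = −4/7 or m = −8.
Through (10, −15) these give 4x + 7y = −65 and 8x + y = 65.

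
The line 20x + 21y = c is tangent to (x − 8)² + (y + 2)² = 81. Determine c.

c = −143 or c = 379

Tangency holds when the distance from the centre (8, −2) to the line equals the radius 9:
|20·8 + 21·(−2) − c| / √841 = 9
|c − (118)| = 9·29, so c = 379 or c = −143.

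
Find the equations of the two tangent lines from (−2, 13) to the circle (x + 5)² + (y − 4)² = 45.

2x + y = 9 and x − 2y = −28

Let a tangent through (−2, 13) have slope m. Its distance from (−5, 4) must equal 3√5:
(−3m − (−9))² = 45(m² + 1)
2m² + 3m − 2 = 0, so m = −2 or m = 1/2.
With m = −2: 2x + y = 9. With m = 1/2: x − 2y = −28.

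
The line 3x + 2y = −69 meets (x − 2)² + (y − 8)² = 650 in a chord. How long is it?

2√13

The distance from (2, 8) to the line is 91/√13, and r² = 650.
Chord = 2√(r² − d²) = 2·√(13) = 2√13.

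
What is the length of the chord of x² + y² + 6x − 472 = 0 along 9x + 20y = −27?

Substitute y = (−27 − 9x)/20:
481x² + 2886x − 188071 = 0  ⟹  x² + 6x − 391 = 0
x = 17 or x = −23, giving (17, −9) and (−23, 9).
Chord length = distance between (17, −9) and (−23, 9) = √1924 = 2√481.

2√481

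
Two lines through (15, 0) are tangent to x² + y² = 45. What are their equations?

Write the tangent as mx − y + (0 − m·(15)) = 0 and set its distance from the centre to 3√5:
[m·(−15) − (0)]² = 45(m² + 1)
4m² − 1 = 0, so m = −1/2 or m = 1/2.
With m = −1/2: x + 2y = 15. With m = 1/2: x − 2y = 15.

x + 2y = 15 and x − 2y = 15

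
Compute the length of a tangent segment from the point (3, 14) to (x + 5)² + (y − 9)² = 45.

Centre (−5, 9), r² = 45. |PO|² = (8)² + (5)² = 89.
By the tangent–radius right angle, tangent length = √(|PO|² − r²) = √44 = 2√11.

2√11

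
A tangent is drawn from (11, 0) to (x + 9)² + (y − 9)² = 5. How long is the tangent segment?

Centre (−9, 9), r² = 5. |PO|² = (20)² + (−9)² = 481.
By the tangent–radius right angle, tangent length = √(|PO|² − r²) = √476 = 2√119.

2√119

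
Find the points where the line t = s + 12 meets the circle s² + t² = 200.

Substitute t = s + 12:
2s² + 24s − 56 = 0  ⟹  s² + 12s − 28 = 0
s = 2 or s = −14, giving (2, 14) and (−14, −2).

(−14, −2) and (2, 14)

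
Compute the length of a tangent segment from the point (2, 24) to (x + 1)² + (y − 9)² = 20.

Centre (−1, 9), r² = 20. |PO|² = (3)² + (15)² = 234.
Power of the point: PT² = |PO|² − r² = 214, so PT = √214.

√214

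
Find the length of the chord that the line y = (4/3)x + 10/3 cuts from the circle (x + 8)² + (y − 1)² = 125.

20

Substitute y = (10 + 4x)/3:
25x² + 200x − 500 = 0  ⟹  x² + 8x − 20 = 0
x = 2 or x = −10, giving (2, 6) and (−10, −10).
Chord length = distance between (2, 6) and (−10, −10) = √400 = 20.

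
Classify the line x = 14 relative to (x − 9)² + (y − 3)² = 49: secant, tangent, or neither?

secant

Substituting the line into the circle gives y² − 6y − 15 = 0.
Δ = 36 − (−60) = 96.
Two real roots: the line is a secant.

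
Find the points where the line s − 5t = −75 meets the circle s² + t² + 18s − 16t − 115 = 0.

(−25, 10) and (5, 16)

Express t = (75 + s)/5 and substitute into the circle:
26s² + 520s − 3250 = 0  ⟹  s² + 20s − 125 = 0
s = 5 or s = −25, giving (5, 16) and (−25, 10).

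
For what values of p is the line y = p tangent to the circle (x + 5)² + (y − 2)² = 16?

For a tangent, require d(centre, line) = r = 4.
|0·(−5) + 1·2 − p| / √1 = 4
|p − (2)| = 4, so p = 6 or p = −2.

p = −2 or p = 6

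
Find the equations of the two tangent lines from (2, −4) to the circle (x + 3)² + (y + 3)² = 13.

Let a tangent through (2, −4) have slope m. Its distance from (−3, −3) must equal √13:
(−5m − (1))² = 13(m² + 1)
6m² + 5m − 6 = 0, so m = −3/2 or m = 2/3.
Through (2, −4) these give 3x + 2y = −2 and 2x − 3y = 16.

3x + 2y = −2 and 2x − 3y = 16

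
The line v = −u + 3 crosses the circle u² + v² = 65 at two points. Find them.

Express v = −u + 3 and substitute into the circle:
2u² − 6u − 56 = 0  ⟹  u² − 3u − 28 = 0
u = 7 or u = −4, giving (7, −4) and (−4, 7).

(−4, 7) and (7, −4)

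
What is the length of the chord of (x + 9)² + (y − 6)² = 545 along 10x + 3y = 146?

Substitute y = (146 − 10x)/3:
109x² − 2398x + 12208 = 0  ⟹  x² − 22x + 112 = 0
x = 14 or x = 8, giving (14, 2) and (8, 22).
|(14, 2) − (8, 22)| = √((6)² + (−20)²) = 2√109.

2√109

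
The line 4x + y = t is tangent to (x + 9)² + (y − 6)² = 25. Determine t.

Tangency holds when the distance from the centre (−9, 6) to the line equals the radius 5:
|4·(−9) + 1·6 − t| / √17 = 5
|t − (−30)| = 5√17.

t = −30 ± 5√17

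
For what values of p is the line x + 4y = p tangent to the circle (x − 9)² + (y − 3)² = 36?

Tangency holds when the distance from the centre (9, 3) to the line equals the radius 6:
|1·9 + 4·3 − p| / √17 = 6
|p − (21)| = 6√17.

p = 21 ± 6√17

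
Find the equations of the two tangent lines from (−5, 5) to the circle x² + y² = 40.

3x − y = −20 and x − 3y = −20

Write the tangent as mx − y + (5 − m·(−5)) = 0 and set its distance from the centre to 2√10:
(5m − (−5))² = 40(m² + 1)
3m² − 10m + 3 = 0, so m = 3 or m = 1/3.
Through (−5, 5) these give 3x − y = −20 and x − 3y = −20.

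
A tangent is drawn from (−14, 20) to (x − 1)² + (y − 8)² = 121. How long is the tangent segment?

2√62

The centre is (1, 8) and r = 11. The square of the distance from P to the centre is 225 + 144 = 369.
The tangent meets the radius at right angles, so tangent² = |PO|² − r² = 369 − 121 = 248.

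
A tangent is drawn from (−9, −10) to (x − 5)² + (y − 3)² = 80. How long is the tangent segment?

The centre is (5, 3) and r = 4√5. The square of the distance from P to the centre is 196 + 169 = 365.
The tangent meets the radius at right angles, so tangent² = |PO|² − r² = 365 − 80 = 285.

√285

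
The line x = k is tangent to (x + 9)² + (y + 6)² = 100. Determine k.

k = −19 or k = 1

Tangency holds when the distance from the centre (−9, −6) to the line equals the radius 10:
|1·(−9) + 0·(−6) − k| / √1 = 10
|k − (−9)| = 10, so k = 1 or k = −19.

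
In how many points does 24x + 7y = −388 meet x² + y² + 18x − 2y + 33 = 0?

0

Substituting the line into the circle gives 625x² + 19842x + 157593 = 0.
Discriminant = (19842)² − 4·625·(157593) = −277536 < 0.
No real roots: the line does not meet the circle.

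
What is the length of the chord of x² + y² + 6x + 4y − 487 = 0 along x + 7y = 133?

10√2

Express y = (133 − x)/7 and substitute into the circle:
50x² − 2450 = 0  ⟹  x² − 49 = 0
x = 7 or x = −7, giving (7, 18) and (−7, 20).
|(7, 18) − (−7, 20)| = √((14)² + (−2)²) = 10√2.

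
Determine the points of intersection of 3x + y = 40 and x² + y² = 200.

Substitute y = −3x + 40:
10x² − 240x + 1400 = 0  ⟹  x² − 24x + 140 = 0
x = 14 or x = 10, giving (14, −2) and (10, 10).

(10, 10) and (14, −2)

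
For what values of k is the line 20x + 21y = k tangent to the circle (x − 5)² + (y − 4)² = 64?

The line touches the circle iff its distance from (5, 4) is 8:
|20·5 + 21·4 − k| / √841 = 8
|k − (184)| = 8·29, so k = 416 or k = −48.

k = −48 or k = 416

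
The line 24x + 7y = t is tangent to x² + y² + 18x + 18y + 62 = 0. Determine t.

For a tangent, require d(centre, line) = r = 10.
|24·(−9) + 7·(−9) − t| / √625 = 10
|t − (−279)| = 10·25, so t = −29 or t = −529.

t = −529 or t = −29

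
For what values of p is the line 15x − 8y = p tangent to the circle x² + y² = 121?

p = −187 or p = 187

For a tangent, require d(centre, line) = r = 11.
|15·0 − 8·0 − p| / √289 = 11
|p| = 11·17, so p = 187 or p = −187.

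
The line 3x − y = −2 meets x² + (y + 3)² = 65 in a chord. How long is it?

Centre (0, −3), r² = 65. Perpendicular distance d from centre to line = |5| / √10 = 5/√10.
Chord = 2√(r² − d²) = 2·√(125/2) = 5√10.

5√10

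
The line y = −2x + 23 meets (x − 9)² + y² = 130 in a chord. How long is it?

10√5

Express y = −2x + 23 and substitute into the circle:
5x² − 110x + 480 = 0  ⟹  x² − 22x + 96 = 0
x = 16 or x = 6, giving (16, −9) and (6, 11).
|(16, −9) − (6, 11)| = √((10)² + (−20)²) = 10√5.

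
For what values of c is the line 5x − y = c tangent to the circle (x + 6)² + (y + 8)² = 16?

c = −22 ± 4√26

The line touches the circle iff its distance from (−6, −8) is 4:
|5·(−6) − 1·(−8) − c| / √26 = 4
|c − (−22)| = 4√26.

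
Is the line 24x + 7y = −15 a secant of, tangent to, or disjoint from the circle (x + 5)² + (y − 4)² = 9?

disjoint

Substituting the line into the circle gives 625x² + 2554x + 2633 = 0.
Discriminant = (2554)² − 4·625·(2633) = −59584 < 0.
No real roots: the line does not meet the circle.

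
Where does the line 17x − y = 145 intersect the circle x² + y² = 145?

(8, −9) and (9, 8)

Substitute y = 17x − 145:
290x² − 4930x + 20880 = 0  ⟹  x² − 17x + 72 = 0
x = 9 or x = 8, giving (9, 8) and (8, −9).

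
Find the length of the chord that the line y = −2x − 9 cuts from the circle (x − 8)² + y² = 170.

From the line, y = −2x − 9. Substituting:
5x² + 20x − 25 = 0  ⟹  x² + 4x − 5 = 0
x = 1 or x = −5, giving (1, −11) and (−5, 1).
Chord length = distance between (1, −11) and (−5, 1) = √180 = 6√5.

6√5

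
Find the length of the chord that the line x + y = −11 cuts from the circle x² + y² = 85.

7√2

Substitute y = −x − 11:
2x² + 22x + 36 = 0  ⟹  x² + 11x + 18 = 0
x = −2 or x = −9, giving (−2, −9) and (−9, −2).
Chord length = distance between (−2, −9) and (−9, −2) = √98 = 7√2.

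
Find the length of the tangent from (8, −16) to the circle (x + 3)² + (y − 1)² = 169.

√241

Centre (−3, 1), r² = 169. |PO|² = (11)² + (−17)² = 410.
Power of the point: PT² = |PO|² − r² = 241, so PT = √241.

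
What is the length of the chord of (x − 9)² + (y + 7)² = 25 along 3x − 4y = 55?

10

Centre (9, −7), r² = 25. Perpendicular distance d from centre to line = |0| / √25 = 0/√25.
Half the chord is √(r² − d²) = √(25), so the full chord is 10.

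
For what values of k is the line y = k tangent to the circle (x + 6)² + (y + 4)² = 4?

For a tangent, require d(centre, line) = r = 2.
|0·(−6) + 1·(−4) − k| / √1 = 2
|k − (−4)| = 2, so k = −2 or k = −6.

k = −6 or k = −2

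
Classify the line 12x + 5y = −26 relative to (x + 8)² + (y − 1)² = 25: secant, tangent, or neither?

tangent

Substituting the line into the circle gives 169x² + 1144x + 1936 = 0.
Discriminant = (1144)² − 4·169·(1936) = 0.
A repeated root: the line is tangent.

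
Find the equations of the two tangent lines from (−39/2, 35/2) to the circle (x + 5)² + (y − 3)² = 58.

7x + 3y = −84 and 3x + 7y = 64

Let a tangent through (−39/2, 35/2) have slope m. Its distance from (−5, 3) must equal √58:
(29/2m − (−29/2))² = 58(m² + 1)
21m² + 58m + 21 = 0, so m = −7/3 or m = −3/7.
Through (−39/2, 35/2) these give 7x + 3y = −84 and 3x + 7y = 64.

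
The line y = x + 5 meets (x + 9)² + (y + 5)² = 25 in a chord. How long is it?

The distance from (−9, −5) to the line is 1/√2, and r² = 25.
Half the chord is √(r² − d²) = √(49/2), so the full chord is 7√2.

7√2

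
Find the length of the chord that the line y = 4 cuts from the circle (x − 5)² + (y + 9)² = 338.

26

From the line, y = 4. Substituting:
x² − 10x − 144 = 0
x = 18 or x = −8, giving (18, 4) and (−8, 4).
Chord length = distance between (18, 4) and (−8, 4) = √676 = 26.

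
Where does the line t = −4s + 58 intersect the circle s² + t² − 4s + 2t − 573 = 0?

(9, 22) and (19, −18)

Substitute t = −4s + 58:
17s² − 476s + 2907 = 0  ⟹  s² − 28s + 171 = 0
s = 19 or s = 9, giving (19, −18) and (9, 22).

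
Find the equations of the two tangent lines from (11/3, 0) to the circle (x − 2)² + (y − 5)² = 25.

y = 0 and 3x − 4y = 11

A line y − (0) = m(x − (11/3)) is tangent when its distance from (2, 5) is 5:
(−5/3m − (5))² = 25(m² + 1)
4m² − 3m = 0, so m = 0 or m = 3/4.
Through (11/3, 0) these give y = 0 and 3x − 4y = 11.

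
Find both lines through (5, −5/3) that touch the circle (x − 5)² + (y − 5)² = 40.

x + 3y = 0 and x − 3y = 10

Let a tangent through (5, −5/3) have slope m. Its distance from (5, 5) must equal 2√10:
(0m − (20/3))² = 40(m² + 1)
9m² − 1 = 0, so m = −1/3 or m = 1/3.
With m = −1/3: x + 3y = 0. With m = 1/3: x − 3y = 10.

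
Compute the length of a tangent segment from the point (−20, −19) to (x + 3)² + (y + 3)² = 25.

Centre (−3, −3), r² = 25. |PO|² = (−17)² + (−16)² = 545.
Power of the point: PT² = |PO|² − r² = 520, so PT = 2√130.

2√130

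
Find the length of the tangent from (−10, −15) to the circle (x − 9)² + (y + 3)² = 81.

With centre O = (9, −3), |OP|² = 505 and r² = 81.
The tangent meets the radius at right angles, so tangent² = |PO|² − r² = 505 − 81 = 424.

2√106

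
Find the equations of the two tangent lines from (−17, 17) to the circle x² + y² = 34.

Write the tangent as mx − y + (17 − m·(−17)) = 0 and set its distance from the centre to √34:
[m·(17) − (−17)]² = 34(m² + 1)
15m² + 34m + 15 = 0, so m = −3/5 or m = −5/3.
Through (−17, 17) these give 3x + 5y = 34 and 5x + 3y = −34.

3x + 5y = 34 and 5x + 3y = −34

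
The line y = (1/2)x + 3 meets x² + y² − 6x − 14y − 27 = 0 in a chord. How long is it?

From the line, y = (6 + x)/2. Substituting:
5x² − 40x − 240 = 0  ⟹  x² − 8x − 48 = 0
x = 12 or x = −4, giving (12, 9) and (−4, 1).
|(12, 9) − (−4, 1)| = √((16)² + (8)²) = 8√5.

8√5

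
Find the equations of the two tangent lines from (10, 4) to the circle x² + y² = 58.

7x − 3y = 58 and 3x + 7y = 58

Write the tangent as mx − y + (4 − m·(10)) = 0 and set its distance from the centre to √58:
(−10m − (−4))² = 58(m² + 1)
21m² − 40m − 21 = 0, so m = 7/3 or m = −3/7.
Through (10, 4) these give 7x − 3y = 58 and 3x + 7y = 58.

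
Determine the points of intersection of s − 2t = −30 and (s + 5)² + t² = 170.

(−16, 7) and (−4, 13)

From the line, t = (30 + s)/2. Substituting:
5s² + 100s + 320 = 0  ⟹  s² + 20s + 64 = 0
s = −4 or s = −16, giving (−4, 13) and (−16, 7).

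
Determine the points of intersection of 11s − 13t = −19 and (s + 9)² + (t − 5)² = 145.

(−10, −7) and (3, 4)

From the line, t = (19 + 11s)/13. Substituting:
290s² + 2030s − 8700 = 0  ⟹  s² + 7s − 30 = 0
s = 3 or s = −10, giving (3, 4) and (−10, −7).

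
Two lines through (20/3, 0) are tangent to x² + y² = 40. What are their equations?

Let a tangent through (20/3, 0) have slope m. Its distance from (0, 0) must equal 2√10:
[m·(−20/3) − (0)]² = 40(m² + 1)
m² − 9 = 0, so m = −3 or m = 3.
With m = −3: 3x + y = 20. With m = 3: 3x − y = 20.

3x + y = 20 and 3x − y = 20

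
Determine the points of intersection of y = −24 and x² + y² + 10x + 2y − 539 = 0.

From the line, y = −24. Substituting:
x² + 10x − 11 = 0
x = 1 or x = −11, giving (1, −24) and (−11, −24).

(−11, −24) and (1, −24)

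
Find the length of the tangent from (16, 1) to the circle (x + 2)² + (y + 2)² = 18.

Centre (−2, −2), r² = 18. |PO|² = (18)² + (3)² = 333.
The tangent meets the radius at right angles, so tangent² = |PO|² − r² = 333 − 18 = 315.

3√35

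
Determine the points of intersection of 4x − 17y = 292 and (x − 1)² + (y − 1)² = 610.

(−12, −20) and (22, −12)

From the line, y = (−292 + 4x)/17. Substituting:
305x² − 3050x − 80520 = 0  ⟹  x² − 10x − 264 = 0
x = 22 or x = −12, giving (22, −12) and (−12, −20).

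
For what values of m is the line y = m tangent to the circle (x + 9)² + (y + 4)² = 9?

m = −7 or m = −1

Tangency holds when the distance from the centre (−9, −4) to the line equals the radius 3:
|0·(−9) + 1·(−4) − m| / √1 = 3
|m − (−4)| = 3, so m = −1 or m = −7.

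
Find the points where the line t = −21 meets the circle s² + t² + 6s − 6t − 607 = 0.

(−10, −21) and (4, −21)

Express t = −21 and substitute into the circle:
s² + 6s − 40 = 0
s = 4 or s = −10, giving (4, −21) and (−10, −21).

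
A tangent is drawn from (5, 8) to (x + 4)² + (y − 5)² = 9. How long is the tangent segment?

9

Centre (−4, 5), r² = 9. |PO|² = (9)² + (3)² = 90.
Power of the point: PT² = |PO|² − r² = 81, so PT = 9.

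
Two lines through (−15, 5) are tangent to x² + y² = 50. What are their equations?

x − 7y = −50 and x + y = −10

A line y − (5) = m(x − (−15)) is tangent when its distance from (0, 0) is 5√2:
[m·(15) − (−5)]² = 50(m² + 1)
7m² + 6m − 1 = 0, so m = 1/7 or m = −1.
Through (−15, 5) these give x − 7y = −50 and x + y = −10.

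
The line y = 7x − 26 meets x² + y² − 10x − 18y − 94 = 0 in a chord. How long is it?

Express y = 7x − 26 and substitute into the circle:
50x² − 500x + 1050 = 0  ⟹  x² − 10x + 21 = 0
x = 7 or x = 3, giving (7, 23) and (3, −5).
|(7, 23) − (3, −5)| = √((4)² + (28)²) = 20√2.

20√2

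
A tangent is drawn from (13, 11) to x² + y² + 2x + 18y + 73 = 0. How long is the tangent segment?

With centre O = (−1, −9), |OP|² = 596 and r² = 9.
Power of the point: PT² = |PO|² − r² = 587, so PT = √587.

√587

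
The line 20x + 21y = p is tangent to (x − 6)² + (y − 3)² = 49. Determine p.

p = −20 or p = 386

The line touches the circle iff its distance from (6, 3) is 7:
|20·6 + 21·3 − p| / √841 = 7
|p − (183)| = 7·29, so p = 386 or p = −20.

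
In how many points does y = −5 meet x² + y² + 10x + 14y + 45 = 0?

Substituting the line into the circle gives x² + 10x = 0.
Discriminant = (10)² − 4·1·(0) = 100 > 0.
Two real roots: the line is a secant.

2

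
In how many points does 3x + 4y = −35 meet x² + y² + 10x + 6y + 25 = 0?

Centre (−5, −3), r² = 9. Distance² from centre to line = (8)²/25 = 64/25.
Since d² < r², the line cuts the circle twice.

2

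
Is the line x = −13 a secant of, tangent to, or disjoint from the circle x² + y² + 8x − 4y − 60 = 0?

Substituting the line into the circle gives y² − 4y + 5 = 0.
Δ = 16 − 20 = −4.
No real roots: the line does not meet the circle.

disjoint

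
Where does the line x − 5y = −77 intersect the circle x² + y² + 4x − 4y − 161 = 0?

From the line, y = (77 + x)/5. Substituting:
26x² + 234x + 364 = 0  ⟹  x² + 9x + 14 = 0
x = −2 or x = −7, giving (−2, 15) and (−7, 14).

(−7, 14) and (−2, 15)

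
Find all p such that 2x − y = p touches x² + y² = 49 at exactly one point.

p = ±7√5

For a tangent, require d(centre, line) = r = 7.
|2·0 − 1·0 − p| / √5 = 7
|p| = 7√5.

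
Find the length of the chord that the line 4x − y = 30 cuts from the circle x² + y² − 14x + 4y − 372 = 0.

Substitute y = 4x − 30:
17x² − 238x + 408 = 0  ⟹  x² − 14x + 24 = 0
x = 12 or x = 2, giving (12, 18) and (2, −22).
Chord length = distance between (12, 18) and (2, −22) = √1700 = 10√17.

10√17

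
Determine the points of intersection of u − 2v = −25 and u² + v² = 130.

(−7, 9) and (−3, 11)

Express v = (25 + u)/2 and substitute into the circle:
5u² + 50u + 105 = 0  ⟹  u² + 10u + 21 = 0
u = −3 or u = −7, giving (−3, 11) and (−7, 9).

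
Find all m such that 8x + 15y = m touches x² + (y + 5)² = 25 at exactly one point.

For a tangent, require d(centre, line) = r = 5.
|8·0 + 15·(−5) − m| / √289 = 5
|m − (−75)| = 5·17, so m = 10 or m = −160.

m = −160 or m = 10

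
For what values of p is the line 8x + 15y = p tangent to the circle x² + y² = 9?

p = −51 or p = 51

Tangency holds when the distance from the centre (0, 0) to the line equals the radius 3:
|8·0 + 15·0 − p| / √289 = 3
|p| = 3·17, so p = 51 or p = −51.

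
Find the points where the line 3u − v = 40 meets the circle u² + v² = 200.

(10, −10) and (14, 2)

Express v = 3u − 40 and substitute into the circle:
10u² − 240u + 1400 = 0  ⟹  u² − 24u + 140 = 0
u = 14 or u = 10, giving (14, 2) and (10, −10).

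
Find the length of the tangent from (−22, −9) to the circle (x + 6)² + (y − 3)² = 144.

With centre O = (−6, 3), |OP|² = 400 and r² = 144.
Power of the point: PT² = |PO|² − r² = 256, so PT = 16.

16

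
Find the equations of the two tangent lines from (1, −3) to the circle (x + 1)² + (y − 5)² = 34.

Let a tangent through (1, −3) have slope m. Its distance from (−1, 5) must equal √34:
(−2m − (8))² = 34(m² + 1)
15m² − 16m − 15 = 0, so m = −3/5 or m = 5/3.
With m = −3/5: 3x + 5y = −12. With m = 5/3: 5x − 3y = 14.

3x + 5y = −12 and 5x − 3y = 14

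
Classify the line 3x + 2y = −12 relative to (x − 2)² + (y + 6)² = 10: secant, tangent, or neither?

secant

Substituting the line into the circle gives 13x² − 16x − 24 = 0.
Δ = 256 − (−1248) = 1504.
Two real roots: the line is a secant.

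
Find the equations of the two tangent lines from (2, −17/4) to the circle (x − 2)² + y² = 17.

x − 4y = 19 and x + 4y = −15

Let a tangent through (2, −17/4) have slope m. Its distance from (2, 0) must equal √17:
[m·(0) − (17/4)]² = 17(m² + 1)
16m² − 1 = 0, so m = 1/4 or m = −1/4.
With m = 1/4: x − 4y = 19. With m = −1/4: x + 4y = −15.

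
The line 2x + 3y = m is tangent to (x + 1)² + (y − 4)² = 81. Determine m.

m = 10 ± 9√13

For a tangent, require d(centre, line) = r = 9.
|2·(−1) + 3·4 − m| / √13 = 9
|m − (10)| = 9√13.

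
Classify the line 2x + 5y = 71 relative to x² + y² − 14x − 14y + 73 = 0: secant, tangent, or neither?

Centre (7, 7), r² = 25. Distance² from centre to line = (−22)²/29 = 484/29.
Since d² < r², the line cuts the circle twice.

secant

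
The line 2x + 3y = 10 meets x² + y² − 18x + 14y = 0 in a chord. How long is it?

6√13

Substitute y = (10 − 2x)/3:
13x² − 286x + 520 = 0  ⟹  x² − 22x + 40 = 0
x = 20 or x = 2, giving (20, −10) and (2, 2).
Chord length = distance between (20, −10) and (2, 2) = √468 = 6√13.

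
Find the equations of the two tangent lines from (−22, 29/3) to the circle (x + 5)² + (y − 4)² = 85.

A line y − (29/3) = m(x − (−22)) is tangent when its distance from (−5, 4) is √85:
[m·(17) − (−17/3)]² = 85(m² + 1)
54m² + 51m − 14 = 0, so m = 2/9 or m = −7/6.
Through (−22, 29/3) these give 2x − 9y = −131 and 7x + 6y = −96.

2x − 9y = −131 and 7x + 6y = −96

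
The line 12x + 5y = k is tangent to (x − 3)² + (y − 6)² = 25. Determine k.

k = 1 or k = 131

The line touches the circle iff its distance from (3, 6) is 5:
|12·3 + 5·6 − k| / √169 = 5
|k − (66)| = 5·13, so k = 131 or k = 1.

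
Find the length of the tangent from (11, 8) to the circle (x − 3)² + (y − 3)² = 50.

√39

With centre O = (3, 3), |OP|² = 89 and r² = 50.
The tangent meets the radius at right angles, so tangent² = |PO|² − r² = 89 − 50 = 39.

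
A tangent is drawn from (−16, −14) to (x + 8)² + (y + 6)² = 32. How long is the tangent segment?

4√6

With centre O = (−8, −6), |OP|² = 128 and r² = 32.
By the tangent–radius right angle, tangent length = √(|PO|² − r²) = √96 = 4√6.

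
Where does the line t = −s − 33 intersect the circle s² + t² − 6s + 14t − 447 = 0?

From the line, t = −s − 33. Substituting:
2s² + 46s + 180 = 0  ⟹  s² + 23s + 90 = 0
s = −5 or s = −18, giving (−5, −28) and (−18, −15).

(−18, −15) and (−5, −28)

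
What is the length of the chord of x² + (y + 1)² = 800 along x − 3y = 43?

Substitute y = (−43 + x)/3:
10x² − 80x − 5600 = 0  ⟹  x² − 8x − 560 = 0
x = 28 or x = −20, giving (28, −5) and (−20, −21).
|(28, −5) − (−20, −21)| = √((48)² + (16)²) = 16√10.

16√10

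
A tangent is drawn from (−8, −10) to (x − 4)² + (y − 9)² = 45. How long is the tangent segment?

With centre O = (4, 9), |OP|² = 505 and r² = 45.
By the tangent–radius right angle, tangent length = √(|PO|² − r²) = √460 = 2√115.

2√115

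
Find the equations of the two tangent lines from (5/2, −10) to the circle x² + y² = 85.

2x + 9y = −85 and 6x − 7y = 85

Write the tangent as mx − y + (−10 − m·(5/2)) = 0 and set its distance from the centre to √85:
[m·(−5/2) − (10)]² = 85(m² + 1)
63m² − 40m − 12 = 0, so m = −2/9 or m = 6/7.
Through (5/2, −10) these give 2x + 9y = −85 and 6x − 7y = 85.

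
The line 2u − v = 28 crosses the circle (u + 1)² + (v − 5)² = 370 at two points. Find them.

Express v = 2u − 28 and substitute into the circle:
5u² − 130u + 720 = 0  ⟹  u² − 26u + 144 = 0
u = 18 or u = 8, giving (18, 8) and (8, −12).

(8, −12) and (18, 8)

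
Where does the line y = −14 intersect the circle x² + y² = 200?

Substitute y = −14:
x² − 4 = 0
x = 2 or x = −2, giving (2, −14) and (−2, −14).

(−2, −14) and (2, −14)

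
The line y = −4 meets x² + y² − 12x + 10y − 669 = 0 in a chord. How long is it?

54

The distance from (6, −5) to the line is 1, and r² = 730.
Chord = 2√(r² − d²) = 2·√(729) = 54.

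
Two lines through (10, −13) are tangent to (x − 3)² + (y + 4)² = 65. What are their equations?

x + 8y = −94 and 8x − y = 93

Write the tangent as mx − y + (−13 − m·(10)) = 0 and set its distance from the centre to √65:
[m·(−7) − (9)]² = 65(m² + 1)
8m² − 63m − 8 = 0, so m = −1/8 or m = 8.
With m = −1/8: x + 8y = −94. With m = 8: 8x − y = 93.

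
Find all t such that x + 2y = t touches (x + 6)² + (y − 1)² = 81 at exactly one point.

t = −4 ± 9√5

The line touches the circle iff its distance from (−6, 1) is 9:
|1·(−6) + 2·1 − t| / √5 = 9
|t − (−4)| = 9√5.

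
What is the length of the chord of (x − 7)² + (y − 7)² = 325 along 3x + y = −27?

The distance from (7, 7) to the line is 55/√10, and r² = 325.
Half the chord is √(r² − d²) = √(45/2), so the full chord is 3√10.

3√10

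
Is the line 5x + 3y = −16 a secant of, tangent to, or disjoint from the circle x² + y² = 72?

secant

d² = (5·0 + 3·0 − (−16))²/34 = 128/17; r² = 72.
Since d² < r², the line cuts the circle twice.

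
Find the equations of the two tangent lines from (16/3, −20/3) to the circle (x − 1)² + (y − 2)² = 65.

Let a tangent through (16/3, −20/3) have slope m. Its distance from (1, 2) must equal √65:
(−13/3m − (26/3))² = 65(m² + 1)
32m² − 52m − 7 = 0, so m = 7/4 or m = −1/8.
With m = 7/4: 7x − 4y = 64. With m = −1/8: x + 8y = −48.

7x − 4y = 64 and x + 8y = −48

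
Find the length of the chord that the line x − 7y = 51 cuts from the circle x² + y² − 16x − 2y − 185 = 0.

20√2

Centre (8, 1), r² = 250. Perpendicular distance d from centre to line = |−50| / √50 = 50/√50.
Half the chord is √(r² − d²) = √(200), so the full chord is 20√2.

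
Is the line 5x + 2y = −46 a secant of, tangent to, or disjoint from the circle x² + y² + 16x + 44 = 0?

secant

Centre (−8, 0), r² = 20. Distance² from centre to line = (6)²/29 = 36/29.
Since d² < r², the line cuts the circle twice.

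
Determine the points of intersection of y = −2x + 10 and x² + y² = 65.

Substitute y = −2x + 10:
5x² − 40x + 35 = 0  ⟹  x² − 8x + 7 = 0
x = 7 or x = 1, giving (7, −4) and (1, 8).

(1, 8) and (7, −4)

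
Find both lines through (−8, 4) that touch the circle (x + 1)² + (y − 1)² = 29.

Let a tangent through (−8, 4) have slope m. Its distance from (−1, 1) must equal √29:
[m·(7) − (−3)]² = 29(m² + 1)
10m² + 21m − 10 = 0, so m = 2/5 or m = −5/2.
Through (−8, 4) these give 2x − 5y = −36 and 5x + 2y = −32.

2x − 5y = −36 and 5x + 2y = −32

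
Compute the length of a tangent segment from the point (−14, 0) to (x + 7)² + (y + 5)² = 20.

With centre O = (−7, −5), |OP|² = 74 and r² = 20.
By the tangent–radius right angle, tangent length = √(|PO|² − r²) = √54 = 3√6.

3√6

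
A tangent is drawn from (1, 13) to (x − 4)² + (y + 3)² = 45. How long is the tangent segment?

With centre O = (4, −3), |OP|² = 265 and r² = 45.
The tangent meets the radius at right angles, so tangent² = |PO|² − r² = 265 − 45 = 220.

2√55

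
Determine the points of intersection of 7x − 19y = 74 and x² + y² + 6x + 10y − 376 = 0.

Express y = (−74 + 7x)/19 and substitute into the circle:
410x² + 2460x − 144320 = 0  ⟹  x² + 6x − 352 = 0
x = 16 or x = −22, giving (16, 2) and (−22, −12).

(−22, −12) and (16, 2)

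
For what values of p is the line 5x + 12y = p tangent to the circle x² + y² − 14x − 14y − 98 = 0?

p = −63 or p = 301

For a tangent, require d(centre, line) = r = 14.
|5·7 + 12·7 − p| / √169 = 14
|p − (119)| = 14·13, so p = 301 or p = −63.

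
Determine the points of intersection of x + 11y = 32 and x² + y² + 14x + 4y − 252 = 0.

Substitute y = (32 − x)/11:
122x² + 1586x − 28060 = 0  ⟹  x² + 13x − 230 = 0
x = 10 or x = −23, giving (10, 2) and (−23, 5).

(−23, 5) and (10, 2)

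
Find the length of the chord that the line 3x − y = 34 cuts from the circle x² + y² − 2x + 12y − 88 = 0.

5√10

The distance from (1, −6) to the line is 25/√10, and r² = 125.
Chord = 2√(r² − d²) = 2·√(125/2) = 5√10.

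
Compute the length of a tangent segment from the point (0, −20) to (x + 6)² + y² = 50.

Centre (−6, 0), r² = 50. |PO|² = (6)² + (−20)² = 436.
Power of the point: PT² = |PO|² − r² = 386, so PT = √386.

√386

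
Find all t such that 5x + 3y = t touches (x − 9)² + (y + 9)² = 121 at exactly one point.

Tangency holds when the distance from the centre (9, −9) to the line equals the radius 11:
|5·9 + 3·(−9) − t| / √34 = 11
|t − (18)| = 11√34.

t = 18 ± 11√34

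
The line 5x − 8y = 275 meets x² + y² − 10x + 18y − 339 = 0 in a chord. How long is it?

2√89

Centre (5, −9), r² = 445. Perpendicular distance d from centre to line = |−178| / √89 = 178/√89.
Chord = 2√(r² − d²) = 2·√(89) = 2√89.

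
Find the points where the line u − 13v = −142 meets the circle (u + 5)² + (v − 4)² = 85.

Substitute v = (142 + u)/13:
170u² + 1870u − 2040 = 0  ⟹  u² + 11u − 12 = 0
u = 1 or u = −12, giving (1, 11) and (−12, 10).

(−12, 10) and (1, 11)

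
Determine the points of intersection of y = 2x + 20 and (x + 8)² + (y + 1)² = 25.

(−12, −4) and (−8, 4)

From the line, y = 2x + 20. Substituting:
5x² + 100x + 480 = 0  ⟹  x² + 20x + 96 = 0
x = −8 or x = −12, giving (−8, 4) and (−12, −4).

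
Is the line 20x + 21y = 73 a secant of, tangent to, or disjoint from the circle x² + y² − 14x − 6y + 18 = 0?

Substituting the line into the circle gives 841x² − 6574x + 4069 = 0.
Δ = 43217476 − 13688116 = 29529360.
Two real roots: the line is a secant.

secant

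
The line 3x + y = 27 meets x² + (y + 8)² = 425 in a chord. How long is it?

Substitute y = −3x + 27:
10x² − 210x + 800 = 0  ⟹  x² − 21x + 80 = 0
x = 16 or x = 5, giving (16, −21) and (5, 12).
Chord length = distance between (16, −21) and (5, 12) = √1210 = 11√10.

11√10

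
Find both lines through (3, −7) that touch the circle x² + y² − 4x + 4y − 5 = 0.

Write the tangent as mx − y + (−7 − m·(3)) = 0 and set its distance from the centre to √13:
(−1m − (5))² = 13(m² + 1)
6m² − 5m − 6 = 0, so m = −2/3 or m = 3/2.
With m = −2/3: 2x + 3y = −15. With m = 3/2: 3x − 2y = 23.

2x + 3y = −15 and 3x − 2y = 23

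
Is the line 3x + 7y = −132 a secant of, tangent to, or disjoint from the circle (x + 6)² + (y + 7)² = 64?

d² = (3·(−6) + 7·(−7) − (−132))²/58 = 4225/58; r² = 64.
Since d² > r², the line lies outside the circle.

disjoint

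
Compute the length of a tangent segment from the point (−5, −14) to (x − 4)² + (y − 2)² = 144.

√193

With centre O = (4, 2), |OP|² = 337 and r² = 144.
By the tangent–radius right angle, tangent length = √(|PO|² − r²) = √193.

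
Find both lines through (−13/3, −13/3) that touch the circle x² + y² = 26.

5x + y = −26 and x + 5y = −26

Let a tangent through (−13/3, −13/3) have slope m. Its distance from (0, 0) must equal √26:
(13/3m − (13/3))² = 26(m² + 1)
5m² + 26m + 5 = 0, so m = −5 or m = −1/5.
With m = −5: 5x + y = −26. With m = −1/5: x + 5y = −26.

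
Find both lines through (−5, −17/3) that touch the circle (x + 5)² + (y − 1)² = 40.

x + 3y = −22 and x − 3y = 12

Let a tangent through (−5, −17/3) have slope m. Its distance from (−5, 1) must equal 2√10:
[m·(0) − (20/3)]² = 40(m² + 1)
9m² − 1 = 0, so m = −1/3 or m = 1/3.
Through (−5, −17/3) these give x + 3y = −22 and x − 3y = 12.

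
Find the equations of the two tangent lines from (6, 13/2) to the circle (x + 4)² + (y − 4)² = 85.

A line y − (13/2) = m(x − (6)) is tangent when its distance from (−4, 4) is √85:
(−10m − (−5/2))² = 85(m² + 1)
12m² − 40m − 63 = 0, so m = 9/2 or m = −7/6.
With m = 9/2: 9x − 2y = 41. With m = −7/6: 7x + 6y = 81.

9x − 2y = 41 and 7x + 6y = 81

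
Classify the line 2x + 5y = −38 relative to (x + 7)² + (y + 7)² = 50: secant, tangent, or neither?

secant

Substituting the line into the circle gives 29x² + 362x − 16 = 0.
Δ = 131044 − (−1856) = 132900.
Two real roots: the line is a secant.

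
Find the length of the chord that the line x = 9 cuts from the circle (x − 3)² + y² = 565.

46

The line gives x = 9. Substituting into the circle:
y² − 529 = 0
y = 23 or y = −23, giving (9, 23) and (9, −23).
Chord length = distance between (9, 23) and (9, −23) = √2116 = 46.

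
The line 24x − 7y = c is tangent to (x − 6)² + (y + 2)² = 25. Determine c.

c = 33 or c = 283

The line touches the circle iff its distance from (6, −2) is 5:
|24·6 − 7·(−2) − c| / √625 = 5
|c − (158)| = 5·25, so c = 283 or c = 33.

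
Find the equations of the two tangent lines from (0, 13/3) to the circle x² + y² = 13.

2x − 3y = −13 and 2x + 3y = 13

A line y − (13/3) = m(x − (0)) is tangent when its distance from (0, 0) is √13:
[m·(0) − (−13/3)]² = 13(m² + 1)
9m² − 4 = 0, so m = 2/3 or m = −2/3.
Through (0, 13/3) these give 2x − 3y = −13 and 2x + 3y = 13.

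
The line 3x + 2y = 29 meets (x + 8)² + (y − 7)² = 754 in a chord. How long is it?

From the line, y = (29 − 3x)/2. Substituting:
13x² − 26x − 2535 = 0  ⟹  x² − 2x − 195 = 0
x = 15 or x = −13, giving (15, −8) and (−13, 34).
Chord length = distance between (15, −8) and (−13, 34) = √2548 = 14√13.

14√13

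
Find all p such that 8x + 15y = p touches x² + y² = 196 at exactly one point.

The line touches the circle iff its distance from (0, 0) is 14:
|8·0 + 15·0 − p| / √289 = 14
|p| = 14·17, so p = 238 or p = −238.

p = −238 or p = 238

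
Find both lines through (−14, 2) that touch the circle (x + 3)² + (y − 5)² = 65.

7x − 4y = −106 and 4x + 7y = −42

Write the tangent as mx − y + (2 − m·(−14)) = 0 and set its distance from the centre to √65:
(11m − (3))² = 65(m² + 1)
28m² − 33m − 28 = 0, so m = 7/4 or m = −4/7.
With m = 7/4: 7x − 4y = −106. With m = −4/7: 4x + 7y = −42.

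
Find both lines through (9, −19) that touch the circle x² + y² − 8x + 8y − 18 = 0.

7x − y = 82 and x + y = −10

Write the tangent as mx − y + (−19 − m·(9)) = 0 and set its distance from the centre to 5√2:
[m·(−5) − (15)]² = 50(m² + 1)
m² − 6m − 7 = 0, so m = 7 or m = −1.
Through (9, −19) these give 7x − y = 82 and x + y = −10.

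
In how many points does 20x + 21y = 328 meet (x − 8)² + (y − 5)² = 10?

2

d² = (20·8 + 21·5 − (328))²/841 = 3969/841; r² = 10.
Since d² < r², the line cuts the circle twice.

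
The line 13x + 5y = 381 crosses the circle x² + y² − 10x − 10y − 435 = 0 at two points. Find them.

Substitute y = (381 − 13x)/5:
194x² − 9506x + 115236 = 0  ⟹  x² − 49x + 594 = 0
x = 27 or x = 22, giving (27, 6) and (22, 19).

(22, 19) and (27, 6)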